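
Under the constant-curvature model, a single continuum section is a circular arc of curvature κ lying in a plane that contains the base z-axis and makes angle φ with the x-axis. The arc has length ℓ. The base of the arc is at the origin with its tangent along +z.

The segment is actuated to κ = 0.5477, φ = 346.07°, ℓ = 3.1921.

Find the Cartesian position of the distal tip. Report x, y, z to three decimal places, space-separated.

2.085 -0.517 1.797

θ = κ·ℓ = 0.5477 × 3.1921 = 1.74831 rad
ρ = (1 − cos θ)/κ = (1 − -0.17659)/0.5477 = 2.14823
z = sin θ / κ = 0.98429/0.5477 = 1.79712
x = ρ cos φ = 2.14823 × cos(346.07°) = 2.08505
y = ρ sin φ = 2.14823 × sin(346.07°) = -0.51716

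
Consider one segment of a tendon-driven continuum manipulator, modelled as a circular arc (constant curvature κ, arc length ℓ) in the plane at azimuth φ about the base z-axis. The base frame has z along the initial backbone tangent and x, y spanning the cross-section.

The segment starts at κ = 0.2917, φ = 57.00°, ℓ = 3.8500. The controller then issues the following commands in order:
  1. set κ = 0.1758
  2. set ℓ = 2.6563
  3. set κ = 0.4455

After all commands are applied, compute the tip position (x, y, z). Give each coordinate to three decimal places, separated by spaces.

initial: κ=0.2917, φ=57.00°, ℓ=3.8500
cmd 1: set κ=0.1758 → (κ,φ,ℓ)=(0.1758,57.00°,3.8500) → tip=(0.6829,1.0516,3.5627)
cmd 2: set ℓ=2.6563 → (κ,φ,ℓ)=(0.1758,57.00°,2.6563) → tip=(0.3317,0.5108,2.5608)
cmd 3: set κ=0.4455 → (κ,φ,ℓ)=(0.4455,57.00°,2.6563) → tip=(0.7607,1.1713,2.0783)

0.761 1.171 2.078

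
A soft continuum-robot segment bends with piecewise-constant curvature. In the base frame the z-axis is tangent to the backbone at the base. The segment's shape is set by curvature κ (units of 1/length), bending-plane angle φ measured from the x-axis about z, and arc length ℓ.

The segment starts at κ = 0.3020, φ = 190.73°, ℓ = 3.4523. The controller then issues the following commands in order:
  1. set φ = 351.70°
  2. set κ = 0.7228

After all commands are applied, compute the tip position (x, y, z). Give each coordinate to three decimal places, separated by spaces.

2.462 -0.359 0.833

initial: κ=0.3020, φ=190.73°, ℓ=3.4523
cmd 1: set φ=351.70° → (κ,φ,ℓ)=(0.3020,351.70°,3.4523) → tip=(1.6252,-0.2371,2.8600)
cmd 2: set κ=0.7228 → (κ,φ,ℓ)=(0.7228,351.70°,3.4523) → tip=(2.4620,-0.3592,0.8332)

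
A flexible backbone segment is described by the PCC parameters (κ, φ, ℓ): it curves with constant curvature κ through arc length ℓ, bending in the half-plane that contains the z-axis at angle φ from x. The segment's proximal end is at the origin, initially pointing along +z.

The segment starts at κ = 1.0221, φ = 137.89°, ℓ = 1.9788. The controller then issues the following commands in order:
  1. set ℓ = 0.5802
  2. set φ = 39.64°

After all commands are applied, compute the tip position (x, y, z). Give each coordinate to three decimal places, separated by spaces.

0.129 0.107 0.547

initial: κ=1.0221, φ=137.89°, ℓ=1.9788
cmd 1: set ℓ=0.5802 → (κ,φ,ℓ)=(1.0221,137.89°,0.5802) → tip=(-0.1239,0.1120,0.5468)
cmd 2: set φ=39.64° → (κ,φ,ℓ)=(1.0221,39.64°,0.5802) → tip=(0.1286,0.1066,0.5468)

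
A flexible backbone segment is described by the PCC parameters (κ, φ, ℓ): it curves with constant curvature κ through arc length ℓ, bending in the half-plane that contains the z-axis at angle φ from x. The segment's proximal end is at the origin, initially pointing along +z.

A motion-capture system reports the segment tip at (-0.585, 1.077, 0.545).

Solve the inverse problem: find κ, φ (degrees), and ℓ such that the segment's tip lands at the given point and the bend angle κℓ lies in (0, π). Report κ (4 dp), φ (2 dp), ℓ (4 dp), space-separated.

ρ = √(x²+y²) = √(-0.585² + 1.077²) = 1.22562
φ = atan2(y, x) mod 360° = atan2(1.077, -0.585) = 118.5097°
|p|² = ρ² + z² = 1.22562² + 0.545² = 1.79918
κ = 2ρ / |p|² = 2×1.22562 / 1.79918 = 1.36243
θ = 2·atan2(ρ, z) = 2·atan2(1.22562, 0.545) = 2.30476 rad
ℓ = θ/κ = 2.30476/1.36243 = 1.69166

1.3624 118.51 1.6917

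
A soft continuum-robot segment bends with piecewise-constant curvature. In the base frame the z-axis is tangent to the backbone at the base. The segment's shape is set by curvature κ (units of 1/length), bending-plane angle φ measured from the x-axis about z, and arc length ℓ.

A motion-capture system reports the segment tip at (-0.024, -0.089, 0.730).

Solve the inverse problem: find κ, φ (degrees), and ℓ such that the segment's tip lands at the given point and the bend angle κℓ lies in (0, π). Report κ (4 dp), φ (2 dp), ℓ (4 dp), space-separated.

ρ = √(x²+y²) = √(-0.024² + -0.089²) = 0.09218
φ = atan2(y, x) mod 360° = atan2(-0.089, -0.024) = 254.9084°
|p|² = ρ² + z² = 0.09218² + 0.730² = 0.54140
κ = 2ρ / |p|² = 2×0.09218 / 0.54140 = 0.34052
θ = 2·atan2(ρ, z) = 2·atan2(0.09218, 0.730) = 0.25122 rad
ℓ = θ/κ = 0.25122/0.34052 = 0.73774

0.3405 254.91 0.7377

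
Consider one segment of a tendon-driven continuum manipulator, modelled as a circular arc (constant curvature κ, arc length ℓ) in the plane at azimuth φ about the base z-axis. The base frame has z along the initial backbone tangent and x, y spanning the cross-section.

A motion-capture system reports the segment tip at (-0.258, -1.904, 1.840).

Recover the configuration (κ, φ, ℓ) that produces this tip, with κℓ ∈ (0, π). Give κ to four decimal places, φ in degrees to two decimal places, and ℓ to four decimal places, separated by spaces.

0.5430 262.28 2.9727

ρ = √(x²+y²) = √(-0.258² + -1.904²) = 1.92140
φ = atan2(y, x) mod 360° = atan2(-1.904, -0.258) = 262.2832°
|p|² = ρ² + z² = 1.92140² + 1.840² = 7.07738
κ = 2ρ / |p|² = 2×1.92140 / 7.07738 = 0.54297
θ = 2·atan2(ρ, z) = 2·atan2(1.92140, 1.840) = 1.61407 rad
ℓ = θ/κ = 1.61407/0.54297 = 2.97267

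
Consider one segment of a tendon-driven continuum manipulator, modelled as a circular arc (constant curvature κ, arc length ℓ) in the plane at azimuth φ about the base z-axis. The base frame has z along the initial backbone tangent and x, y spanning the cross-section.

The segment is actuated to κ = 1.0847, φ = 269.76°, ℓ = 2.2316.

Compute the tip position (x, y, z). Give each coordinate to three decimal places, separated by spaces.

-0.007 -1.614 0.609

θ = κ·ℓ = 1.0847 × 2.2316 = 2.42062 rad
ρ = (1 − cos θ)/κ = (1 − -0.75116)/1.0847 = 1.61442
z = sin θ / κ = 0.66012/1.0847 = 0.60857
x = ρ cos φ = 1.61442 × cos(269.76°) = -0.00676
y = ρ sin φ = 1.61442 × sin(269.76°) = -1.61441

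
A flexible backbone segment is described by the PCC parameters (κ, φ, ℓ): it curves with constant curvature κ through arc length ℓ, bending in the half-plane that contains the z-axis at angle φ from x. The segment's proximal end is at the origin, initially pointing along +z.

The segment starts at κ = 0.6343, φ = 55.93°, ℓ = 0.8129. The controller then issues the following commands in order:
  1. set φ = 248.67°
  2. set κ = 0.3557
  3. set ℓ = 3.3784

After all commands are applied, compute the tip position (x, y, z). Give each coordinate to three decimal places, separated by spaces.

-0.654 -1.674 2.622

initial: κ=0.6343, φ=55.93°, ℓ=0.8129
cmd 1: set φ=248.67° → (κ,φ,ℓ)=(0.6343,248.67°,0.8129) → tip=(-0.0746,-0.1909,0.7774)
cmd 2: set κ=0.3557 → (κ,φ,ℓ)=(0.3557,248.67°,0.8129) → tip=(-0.0425,-0.1087,0.8016)
cmd 3: set ℓ=3.3784 → (κ,φ,ℓ)=(0.3557,248.67°,3.3784) → tip=(-0.6537,-1.6740,2.6220)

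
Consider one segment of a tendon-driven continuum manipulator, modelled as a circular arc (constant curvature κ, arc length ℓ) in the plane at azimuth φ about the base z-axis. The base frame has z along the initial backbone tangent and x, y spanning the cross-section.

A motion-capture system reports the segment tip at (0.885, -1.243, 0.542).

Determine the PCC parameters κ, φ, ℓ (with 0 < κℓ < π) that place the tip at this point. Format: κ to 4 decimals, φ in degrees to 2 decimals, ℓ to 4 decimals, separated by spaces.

1.1639 305.45 2.1127

ρ = √(x²+y²) = √(0.885² + -1.243²) = 1.52587
φ = atan2(y, x) mod 360° = atan2(-1.243, 0.885) = 305.4504°
|p|² = ρ² + z² = 1.52587² + 0.542² = 2.62204
κ = 2ρ / |p|² = 2×1.52587 / 2.62204 = 1.16388
θ = 2·atan2(ρ, z) = 2·atan2(1.52587, 0.542) = 2.45898 rad
ℓ = θ/κ = 2.45898/1.16388 = 2.11274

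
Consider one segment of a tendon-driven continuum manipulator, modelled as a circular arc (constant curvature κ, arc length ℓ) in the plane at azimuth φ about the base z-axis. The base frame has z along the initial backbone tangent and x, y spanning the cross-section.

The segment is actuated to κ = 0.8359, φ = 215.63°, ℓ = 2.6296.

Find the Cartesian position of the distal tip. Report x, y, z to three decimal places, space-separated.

-1.543 -1.106 0.969

θ = κ·ℓ = 0.8359 × 2.6296 = 2.19808 rad
ρ = (1 − cos θ)/κ = (1 − -0.58695)/0.8359 = 1.89849
z = sin θ / κ = 0.80962/0.8359 = 0.96856
x = ρ cos φ = 1.89849 × cos(215.63°) = -1.54309
y = ρ sin φ = 1.89849 × sin(215.63°) = -1.10596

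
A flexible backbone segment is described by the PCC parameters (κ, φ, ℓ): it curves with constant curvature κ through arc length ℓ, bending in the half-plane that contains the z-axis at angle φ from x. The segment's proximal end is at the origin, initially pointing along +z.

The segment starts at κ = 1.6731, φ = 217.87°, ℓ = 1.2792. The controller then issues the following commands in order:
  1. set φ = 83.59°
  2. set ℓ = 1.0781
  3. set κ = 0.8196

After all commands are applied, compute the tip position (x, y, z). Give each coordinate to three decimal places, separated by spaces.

initial: κ=1.6731, φ=217.87°, ℓ=1.2792
cmd 1: set φ=83.59° → (κ,φ,ℓ)=(1.6731,83.59°,1.2792) → tip=(0.1027,0.9142,0.5034)
cmd 2: set ℓ=1.0781 → (κ,φ,ℓ)=(1.6731,83.59°,1.0781) → tip=(0.0821,0.7311,0.5815)
cmd 3: set κ=0.8196 → (κ,φ,ℓ)=(0.8196,83.59°,1.0781) → tip=(0.0498,0.4433,0.9432)

0.050 0.443 0.943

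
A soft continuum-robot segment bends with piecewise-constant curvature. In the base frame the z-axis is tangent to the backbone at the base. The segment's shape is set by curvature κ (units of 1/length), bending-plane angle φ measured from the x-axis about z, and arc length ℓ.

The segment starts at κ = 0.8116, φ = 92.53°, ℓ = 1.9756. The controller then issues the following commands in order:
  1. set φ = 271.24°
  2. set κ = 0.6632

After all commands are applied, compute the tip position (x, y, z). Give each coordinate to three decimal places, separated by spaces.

initial: κ=0.8116, φ=92.53°, ℓ=1.9756
cmd 1: set φ=271.24° → (κ,φ,ℓ)=(0.8116,271.24°,1.9756) → tip=(0.0275,-1.2720,1.2315)
cmd 2: set κ=0.6632 → (κ,φ,ℓ)=(0.6632,271.24°,1.9756) → tip=(0.0242,-1.1191,1.4569)

0.024 -1.119 1.457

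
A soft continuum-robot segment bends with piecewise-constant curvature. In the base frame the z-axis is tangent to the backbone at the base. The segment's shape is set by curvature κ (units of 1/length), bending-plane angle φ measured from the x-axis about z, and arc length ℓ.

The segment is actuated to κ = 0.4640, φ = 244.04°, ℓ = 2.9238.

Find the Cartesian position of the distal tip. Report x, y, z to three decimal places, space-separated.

θ = κ·ℓ = 0.4640 × 2.9238 = 1.35664 rad
ρ = (1 − cos θ)/κ = (1 − 0.21252)/0.4640 = 1.69716
z = sin θ / κ = 0.97716/0.4640 = 2.10594
x = ρ cos φ = 1.69716 × cos(244.04°) = -0.74292
y = ρ sin φ = 1.69716 × sin(244.04°) = -1.52591

-0.743 -1.526 2.106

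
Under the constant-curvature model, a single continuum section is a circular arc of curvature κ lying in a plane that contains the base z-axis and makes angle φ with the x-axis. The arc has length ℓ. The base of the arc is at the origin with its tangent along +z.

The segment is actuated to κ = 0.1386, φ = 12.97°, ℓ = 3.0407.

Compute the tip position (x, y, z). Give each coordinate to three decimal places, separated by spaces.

θ = κ·ℓ = 0.1386 × 3.0407 = 0.42144 rad
ρ = (1 − cos θ)/κ = (1 − 0.91250)/0.1386 = 0.63131
z = sin θ / κ = 0.40908/0.1386 = 2.95148
x = ρ cos φ = 0.63131 × cos(12.97°) = 0.61520
y = ρ sin φ = 0.63131 × sin(12.97°) = 0.14169

0.615 0.142 2.951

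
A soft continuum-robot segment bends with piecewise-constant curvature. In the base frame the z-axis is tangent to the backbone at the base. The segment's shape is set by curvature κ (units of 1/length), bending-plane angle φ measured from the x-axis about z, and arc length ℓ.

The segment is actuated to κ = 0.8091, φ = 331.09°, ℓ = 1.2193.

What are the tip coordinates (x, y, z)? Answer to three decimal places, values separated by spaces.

θ = κ·ℓ = 0.8091 × 1.2193 = 0.98654 rad
ρ = (1 − cos θ)/κ = (1 − 0.55158)/0.8091 = 0.55422
z = sin θ / κ = 0.83412/0.8091 = 1.03092
x = ρ cos φ = 0.55422 × cos(331.09°) = 0.48515
y = ρ sin φ = 0.55422 × sin(331.09°) = -0.26793

0.485 -0.268 1.031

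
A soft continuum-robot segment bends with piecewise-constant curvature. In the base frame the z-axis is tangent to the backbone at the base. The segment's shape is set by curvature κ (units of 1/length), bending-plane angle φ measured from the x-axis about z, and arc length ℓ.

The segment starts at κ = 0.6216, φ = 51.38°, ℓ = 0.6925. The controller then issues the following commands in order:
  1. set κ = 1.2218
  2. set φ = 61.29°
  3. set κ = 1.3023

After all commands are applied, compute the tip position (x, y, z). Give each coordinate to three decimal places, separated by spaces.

0.140 0.256 0.602

initial: κ=0.6216, φ=51.38°, ℓ=0.6925
cmd 1: set κ=1.2218 → (κ,φ,ℓ)=(1.2218,51.38°,0.6925) → tip=(0.1722,0.2156,0.6128)
cmd 2: set φ=61.29° → (κ,φ,ℓ)=(1.2218,61.29°,0.6925) → tip=(0.1325,0.2420,0.6128)
cmd 3: set κ=1.3023 → (κ,φ,ℓ)=(1.3023,61.29°,0.6925) → tip=(0.1401,0.2558,0.6024)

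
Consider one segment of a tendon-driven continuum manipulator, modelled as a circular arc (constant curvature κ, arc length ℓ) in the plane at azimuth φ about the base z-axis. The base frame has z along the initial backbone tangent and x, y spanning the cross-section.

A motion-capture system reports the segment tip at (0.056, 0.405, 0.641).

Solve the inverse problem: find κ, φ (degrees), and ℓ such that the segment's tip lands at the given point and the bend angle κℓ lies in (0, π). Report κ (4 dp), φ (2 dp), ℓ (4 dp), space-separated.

1.4146 82.13 0.8027

ρ = √(x²+y²) = √(0.056² + 0.405²) = 0.40885
φ = atan2(y, x) mod 360° = atan2(0.405, 0.056) = 82.1275°
|p|² = ρ² + z² = 0.40885² + 0.641² = 0.57804
κ = 2ρ / |p|² = 2×0.40885 / 0.57804 = 1.41461
θ = 2·atan2(ρ, z) = 2·atan2(0.40885, 0.641) = 1.13555 rad
ℓ = θ/κ = 1.13555/1.41461 = 0.80273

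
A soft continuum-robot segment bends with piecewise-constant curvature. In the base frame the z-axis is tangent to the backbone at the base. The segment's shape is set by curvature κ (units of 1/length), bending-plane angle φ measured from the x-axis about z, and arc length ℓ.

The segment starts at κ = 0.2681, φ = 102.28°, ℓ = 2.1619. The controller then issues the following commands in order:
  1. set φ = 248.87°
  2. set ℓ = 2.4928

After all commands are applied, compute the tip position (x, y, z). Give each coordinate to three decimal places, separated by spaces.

-0.289 -0.748 2.311

initial: κ=0.2681, φ=102.28°, ℓ=2.1619
cmd 1: set φ=248.87° → (κ,φ,ℓ)=(0.2681,248.87°,2.1619) → tip=(-0.2196,-0.5682,2.0429)
cmd 2: set ℓ=2.4928 → (κ,φ,ℓ)=(0.2681,248.87°,2.4928) → tip=(-0.2893,-0.7485,2.3113)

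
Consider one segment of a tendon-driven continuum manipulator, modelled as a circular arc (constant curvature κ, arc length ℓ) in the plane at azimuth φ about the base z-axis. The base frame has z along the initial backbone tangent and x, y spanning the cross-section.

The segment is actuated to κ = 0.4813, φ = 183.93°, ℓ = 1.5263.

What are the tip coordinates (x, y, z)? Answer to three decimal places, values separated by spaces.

θ = κ·ℓ = 0.4813 × 1.5263 = 0.73461 rad
ρ = (1 − cos θ)/κ = (1 − 0.74209)/0.4813 = 0.53585
z = sin θ / κ = 0.67030/0.4813 = 1.39268
x = ρ cos φ = 0.53585 × cos(183.93°) = -0.53459
y = ρ sin φ = 0.53585 × sin(183.93°) = -0.03673

-0.535 -0.037 1.393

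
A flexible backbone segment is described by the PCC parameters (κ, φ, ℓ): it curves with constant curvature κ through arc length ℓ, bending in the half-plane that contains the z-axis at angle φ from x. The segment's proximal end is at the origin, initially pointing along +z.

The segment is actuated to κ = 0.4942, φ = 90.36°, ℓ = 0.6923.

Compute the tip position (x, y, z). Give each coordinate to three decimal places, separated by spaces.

-0.001 0.117 0.679

θ = κ·ℓ = 0.4942 × 0.6923 = 0.34213 rad
ρ = (1 − cos θ)/κ = (1 − 0.94204)/0.4942 = 0.11728
z = sin θ / κ = 0.33550/0.4942 = 0.67887
x = ρ cos φ = 0.11728 × cos(90.36°) = -0.00074
y = ρ sin φ = 0.11728 × sin(90.36°) = 0.11728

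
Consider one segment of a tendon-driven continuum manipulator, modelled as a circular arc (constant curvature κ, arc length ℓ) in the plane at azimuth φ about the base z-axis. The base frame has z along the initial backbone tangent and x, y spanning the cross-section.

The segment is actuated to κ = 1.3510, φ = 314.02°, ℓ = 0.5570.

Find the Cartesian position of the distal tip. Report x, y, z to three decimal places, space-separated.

θ = κ·ℓ = 1.3510 × 0.5570 = 0.75251 rad
ρ = (1 − cos θ)/κ = (1 − 0.72998)/1.3510 = 0.19987
z = sin θ / κ = 0.68347/1.3510 = 0.50590
x = ρ cos φ = 0.19987 × cos(314.02°) = 0.13889
y = ρ sin φ = 0.19987 × sin(314.02°) = -0.14372

0.139 -0.144 0.506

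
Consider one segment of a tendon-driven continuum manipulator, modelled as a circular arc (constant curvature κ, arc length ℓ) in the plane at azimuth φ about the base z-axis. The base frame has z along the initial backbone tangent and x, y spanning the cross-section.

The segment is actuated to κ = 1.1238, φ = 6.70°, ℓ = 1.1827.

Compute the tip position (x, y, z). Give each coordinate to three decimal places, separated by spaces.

θ = κ·ℓ = 1.1238 × 1.1827 = 1.32912 rad
ρ = (1 − cos θ)/κ = (1 − 0.23933)/1.1238 = 0.67687
z = sin θ / κ = 0.97094/1.1238 = 0.86398
x = ρ cos φ = 0.67687 × cos(6.70°) = 0.67225
y = ρ sin φ = 0.67687 × sin(6.70°) = 0.07897

0.672 0.079 0.864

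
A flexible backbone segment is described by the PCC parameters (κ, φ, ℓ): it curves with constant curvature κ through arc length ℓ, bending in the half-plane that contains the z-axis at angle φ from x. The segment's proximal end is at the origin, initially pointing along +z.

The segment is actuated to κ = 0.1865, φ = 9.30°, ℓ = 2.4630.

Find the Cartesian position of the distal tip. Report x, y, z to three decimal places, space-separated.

θ = κ·ℓ = 0.1865 × 2.4630 = 0.45935 rad
ρ = (1 − cos θ)/κ = (1 − 0.89634)/0.1865 = 0.55581
z = sin θ / κ = 0.44337/0.1865 = 2.37729
x = ρ cos φ = 0.55581 × cos(9.30°) = 0.54851
y = ρ sin φ = 0.55581 × sin(9.30°) = 0.08982

0.549 0.090 2.377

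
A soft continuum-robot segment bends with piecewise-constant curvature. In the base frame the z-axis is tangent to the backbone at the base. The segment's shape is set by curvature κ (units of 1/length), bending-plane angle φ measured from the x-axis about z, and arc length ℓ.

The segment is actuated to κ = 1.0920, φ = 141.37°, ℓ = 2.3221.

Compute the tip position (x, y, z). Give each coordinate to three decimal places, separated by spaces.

-1.303 1.042 0.521

θ = κ·ℓ = 1.0920 × 2.3221 = 2.53573 rad
ρ = (1 − cos θ)/κ = (1 − -0.82201)/1.0920 = 1.66851
z = sin θ / κ = 0.56947/1.0920 = 0.52149
x = ρ cos φ = 1.66851 × cos(141.37°) = -1.30343
y = ρ sin φ = 1.66851 × sin(141.37°) = 1.04163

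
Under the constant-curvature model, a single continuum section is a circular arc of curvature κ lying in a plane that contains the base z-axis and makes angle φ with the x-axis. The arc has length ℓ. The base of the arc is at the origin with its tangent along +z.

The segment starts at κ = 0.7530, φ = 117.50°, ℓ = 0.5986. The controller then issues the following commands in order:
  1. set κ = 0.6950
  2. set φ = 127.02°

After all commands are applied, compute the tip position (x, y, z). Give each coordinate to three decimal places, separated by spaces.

-0.074 0.098 0.581

initial: κ=0.7530, φ=117.50°, ℓ=0.5986
cmd 1: set κ=0.6950 → (κ,φ,ℓ)=(0.6950,117.50°,0.5986) → tip=(-0.0567,0.1089,0.5815)
cmd 2: set φ=127.02° → (κ,φ,ℓ)=(0.6950,127.02°,0.5986) → tip=(-0.0739,0.0980,0.5815)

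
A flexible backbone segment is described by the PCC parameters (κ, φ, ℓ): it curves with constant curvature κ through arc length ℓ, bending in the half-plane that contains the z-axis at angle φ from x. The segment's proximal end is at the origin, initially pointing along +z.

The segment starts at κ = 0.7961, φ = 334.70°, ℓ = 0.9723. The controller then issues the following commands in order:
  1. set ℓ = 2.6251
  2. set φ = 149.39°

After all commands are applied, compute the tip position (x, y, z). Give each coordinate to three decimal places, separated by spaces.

initial: κ=0.7961, φ=334.70°, ℓ=0.9723
cmd 1: set ℓ=2.6251 → (κ,φ,ℓ)=(0.7961,334.70°,2.6251) → tip=(1.6990,-0.8031,1.0907)
cmd 2: set φ=149.39° → (κ,φ,ℓ)=(0.7961,149.39°,2.6251) → tip=(-1.6174,0.9569,1.0907)

-1.617 0.957 1.091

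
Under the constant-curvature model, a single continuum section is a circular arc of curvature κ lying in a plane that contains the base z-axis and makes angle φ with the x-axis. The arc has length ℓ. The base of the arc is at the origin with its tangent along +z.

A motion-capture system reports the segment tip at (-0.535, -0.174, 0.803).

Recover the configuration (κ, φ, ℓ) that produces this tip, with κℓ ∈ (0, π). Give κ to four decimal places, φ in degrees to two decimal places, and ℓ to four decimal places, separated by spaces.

ρ = √(x²+y²) = √(-0.535² + -0.174²) = 0.56258
φ = atan2(y, x) mod 360° = atan2(-0.174, -0.535) = 198.0163°
|p|² = ρ² + z² = 0.56258² + 0.803² = 0.96131
κ = 2ρ / |p|² = 2×0.56258 / 0.96131 = 1.17045
θ = 2·atan2(ρ, z) = 2·atan2(0.56258, 0.803) = 1.22226 rad
ℓ = θ/κ = 1.22226/1.17045 = 1.04426

1.1705 198.02 1.0443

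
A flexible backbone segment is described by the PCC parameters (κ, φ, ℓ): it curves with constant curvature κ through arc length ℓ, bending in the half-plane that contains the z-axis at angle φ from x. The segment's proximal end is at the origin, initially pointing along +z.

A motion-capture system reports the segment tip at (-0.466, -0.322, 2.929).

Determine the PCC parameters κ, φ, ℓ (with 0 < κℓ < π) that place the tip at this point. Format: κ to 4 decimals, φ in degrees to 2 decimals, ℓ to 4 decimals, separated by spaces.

ρ = √(x²+y²) = √(-0.466² + -0.322²) = 0.56643
φ = atan2(y, x) mod 360° = atan2(-0.322, -0.466) = 214.6440°
|p|² = ρ² + z² = 0.56643² + 2.929² = 8.89988
κ = 2ρ / |p|² = 2×0.56643 / 8.89988 = 0.12729
θ = 2·atan2(ρ, z) = 2·atan2(0.56643, 2.929) = 0.38206 rad
ℓ = θ/κ = 0.38206/0.12729 = 3.00149

0.1273 214.64 3.0015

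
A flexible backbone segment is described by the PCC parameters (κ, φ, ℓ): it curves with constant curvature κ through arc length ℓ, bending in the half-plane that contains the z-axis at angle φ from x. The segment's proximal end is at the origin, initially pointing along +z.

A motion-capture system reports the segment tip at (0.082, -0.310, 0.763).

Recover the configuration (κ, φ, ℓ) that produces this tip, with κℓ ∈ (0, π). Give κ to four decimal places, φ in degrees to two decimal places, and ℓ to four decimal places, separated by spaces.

0.9362 284.82 0.8499

ρ = √(x²+y²) = √(0.082² + -0.310²) = 0.32066
φ = atan2(y, x) mod 360° = atan2(-0.310, 0.082) = 284.8163°
|p|² = ρ² + z² = 0.32066² + 0.763² = 0.68499
κ = 2ρ / |p|² = 2×0.32066 / 0.68499 = 0.93625
θ = 2·atan2(ρ, z) = 2·atan2(0.32066, 0.763) = 0.79571 rad
ℓ = θ/κ = 0.79571/0.93625 = 0.84989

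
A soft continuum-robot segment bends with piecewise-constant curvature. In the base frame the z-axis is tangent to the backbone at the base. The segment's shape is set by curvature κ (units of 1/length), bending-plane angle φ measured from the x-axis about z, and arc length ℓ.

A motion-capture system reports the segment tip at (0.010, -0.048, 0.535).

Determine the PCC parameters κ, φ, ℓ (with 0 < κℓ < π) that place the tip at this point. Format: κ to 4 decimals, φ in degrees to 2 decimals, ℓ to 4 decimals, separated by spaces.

ρ = √(x²+y²) = √(0.010² + -0.048²) = 0.04903
φ = atan2(y, x) mod 360° = atan2(-0.048, 0.010) = 281.7683°
|p|² = ρ² + z² = 0.04903² + 0.535² = 0.28863
κ = 2ρ / |p|² = 2×0.04903 / 0.28863 = 0.33975
θ = 2·atan2(ρ, z) = 2·atan2(0.04903, 0.535) = 0.18278 rad
ℓ = θ/κ = 0.18278/0.33975 = 0.53799

0.3397 281.77 0.5380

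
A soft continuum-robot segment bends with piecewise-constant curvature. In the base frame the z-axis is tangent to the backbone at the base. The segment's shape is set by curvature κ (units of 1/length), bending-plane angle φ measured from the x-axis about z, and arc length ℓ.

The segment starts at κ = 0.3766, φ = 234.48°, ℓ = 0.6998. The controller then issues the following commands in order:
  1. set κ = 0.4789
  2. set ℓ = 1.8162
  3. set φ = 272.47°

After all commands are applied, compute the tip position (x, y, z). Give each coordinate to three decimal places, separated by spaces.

0.032 -0.741 1.596

initial: κ=0.3766, φ=234.48°, ℓ=0.6998
cmd 1: set κ=0.4789 → (κ,φ,ℓ)=(0.4789,234.48°,0.6998) → tip=(-0.0675,-0.0946,0.6868)
cmd 2: set ℓ=1.8162 → (κ,φ,ℓ)=(0.4789,234.48°,1.8162) → tip=(-0.4307,-0.6033,1.5957)
cmd 3: set φ=272.47° → (κ,φ,ℓ)=(0.4789,272.47°,1.8162) → tip=(0.0319,-0.7406,1.5957)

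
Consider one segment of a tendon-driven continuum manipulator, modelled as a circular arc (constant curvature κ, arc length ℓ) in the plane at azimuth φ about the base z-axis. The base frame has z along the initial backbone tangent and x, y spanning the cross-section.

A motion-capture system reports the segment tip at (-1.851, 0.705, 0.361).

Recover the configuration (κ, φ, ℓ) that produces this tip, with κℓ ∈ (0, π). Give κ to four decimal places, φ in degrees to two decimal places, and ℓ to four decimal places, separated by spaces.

ρ = √(x²+y²) = √(-1.851² + 0.705²) = 1.98071
φ = atan2(y, x) mod 360° = atan2(0.705, -1.851) = 159.1494°
|p|² = ρ² + z² = 1.98071² + 0.361² = 4.05355
κ = 2ρ / |p|² = 2×1.98071 / 4.05355 = 0.97727
θ = 2·atan2(ρ, z) = 2·atan2(1.98071, 0.361) = 2.78104 rad
ℓ = θ/κ = 2.78104/0.97727 = 2.84571

0.9773 159.15 2.8457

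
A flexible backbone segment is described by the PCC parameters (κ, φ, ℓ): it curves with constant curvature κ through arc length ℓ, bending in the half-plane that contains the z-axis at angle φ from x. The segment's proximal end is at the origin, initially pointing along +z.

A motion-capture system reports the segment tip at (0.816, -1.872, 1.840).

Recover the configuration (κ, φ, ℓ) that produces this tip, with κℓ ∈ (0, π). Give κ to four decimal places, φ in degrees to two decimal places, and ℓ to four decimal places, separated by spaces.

0.5405 293.55 3.0984

ρ = √(x²+y²) = √(0.816² + -1.872²) = 2.04212
φ = atan2(y, x) mod 360° = atan2(-1.872, 0.816) = 293.5523°
|p|² = ρ² + z² = 2.04212² + 1.840² = 7.55584
κ = 2ρ / |p|² = 2×2.04212 / 7.55584 = 0.54054
θ = 2·atan2(ρ, z) = 2·atan2(2.04212, 1.840) = 1.67483 rad
ℓ = θ/κ = 1.67483/0.54054 = 3.09844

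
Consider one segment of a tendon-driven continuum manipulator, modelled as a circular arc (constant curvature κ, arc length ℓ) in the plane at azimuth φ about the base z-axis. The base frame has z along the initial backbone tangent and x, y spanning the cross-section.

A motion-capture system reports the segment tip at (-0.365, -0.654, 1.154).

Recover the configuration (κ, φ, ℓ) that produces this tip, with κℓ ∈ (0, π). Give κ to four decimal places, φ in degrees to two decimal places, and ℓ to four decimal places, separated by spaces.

0.7914 240.83 1.4548

ρ = √(x²+y²) = √(-0.365² + -0.654²) = 0.74896
φ = atan2(y, x) mod 360° = atan2(-0.654, -0.365) = 240.8339°
|p|² = ρ² + z² = 0.74896² + 1.154² = 1.89266
κ = 2ρ / |p|² = 2×0.74896 / 1.89266 = 0.79144
θ = 2·atan2(ρ, z) = 2·atan2(0.74896, 1.154) = 1.15136 rad
ℓ = θ/κ = 1.15136/0.79144 = 1.45477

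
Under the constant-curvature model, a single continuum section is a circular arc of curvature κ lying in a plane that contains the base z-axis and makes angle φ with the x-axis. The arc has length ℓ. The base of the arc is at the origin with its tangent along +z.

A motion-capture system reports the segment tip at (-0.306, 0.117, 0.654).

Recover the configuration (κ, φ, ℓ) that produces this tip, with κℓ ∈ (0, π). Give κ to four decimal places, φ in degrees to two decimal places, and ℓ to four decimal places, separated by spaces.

1.2246 159.08 0.7584

ρ = √(x²+y²) = √(-0.306² + 0.117²) = 0.32760
φ = atan2(y, x) mod 360° = atan2(0.117, -0.306) = 159.0755°
|p|² = ρ² + z² = 0.32760² + 0.654² = 0.53504
κ = 2ρ / |p|² = 2×0.32760 / 0.53504 = 1.22460
θ = 2·atan2(ρ, z) = 2·atan2(0.32760, 0.654) = 0.92877 rad
ℓ = θ/κ = 0.92877/1.22460 = 0.75843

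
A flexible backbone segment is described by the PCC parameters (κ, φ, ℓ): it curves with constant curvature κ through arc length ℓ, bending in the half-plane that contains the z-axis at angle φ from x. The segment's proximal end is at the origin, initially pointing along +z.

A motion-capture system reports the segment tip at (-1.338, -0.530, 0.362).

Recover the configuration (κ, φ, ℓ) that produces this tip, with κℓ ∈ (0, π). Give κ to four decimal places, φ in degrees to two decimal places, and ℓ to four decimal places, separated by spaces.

1.3070 201.61 2.0266

ρ = √(x²+y²) = √(-1.338² + -0.530²) = 1.43915
φ = atan2(y, x) mod 360° = atan2(-0.530, -1.338) = 201.6092°
|p|² = ρ² + z² = 1.43915² + 0.362² = 2.20219
κ = 2ρ / |p|² = 2×1.43915 / 2.20219 = 1.30702
θ = 2·atan2(ρ, z) = 2·atan2(1.43915, 0.362) = 2.64874 rad
ℓ = θ/κ = 2.64874/1.30702 = 2.02656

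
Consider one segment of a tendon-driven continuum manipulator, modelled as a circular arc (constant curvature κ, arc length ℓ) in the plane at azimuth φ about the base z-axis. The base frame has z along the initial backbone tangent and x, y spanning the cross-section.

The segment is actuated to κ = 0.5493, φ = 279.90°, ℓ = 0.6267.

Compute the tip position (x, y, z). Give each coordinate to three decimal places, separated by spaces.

0.018 -0.105 0.614

θ = κ·ℓ = 0.5493 × 0.6267 = 0.34425 rad
ρ = (1 − cos θ)/κ = (1 − 0.94133)/0.5493 = 0.10681
z = sin θ / κ = 0.33749/0.5493 = 0.61440
x = ρ cos φ = 0.10681 × cos(279.90°) = 0.01836
y = ρ sin φ = 0.10681 × sin(279.90°) = -0.10522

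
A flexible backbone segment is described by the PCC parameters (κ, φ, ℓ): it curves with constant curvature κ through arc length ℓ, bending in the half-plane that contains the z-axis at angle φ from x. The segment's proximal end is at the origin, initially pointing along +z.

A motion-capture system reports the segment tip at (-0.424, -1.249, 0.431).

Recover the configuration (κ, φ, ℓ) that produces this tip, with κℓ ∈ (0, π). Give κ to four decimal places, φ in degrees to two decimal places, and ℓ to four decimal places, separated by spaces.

1.3700 251.25 1.8321

ρ = √(x²+y²) = √(-0.424² + -1.249²) = 1.31901
φ = atan2(y, x) mod 360° = atan2(-1.249, -0.424) = 251.2491°
|p|² = ρ² + z² = 1.31901² + 0.431² = 1.92554
κ = 2ρ / |p|² = 2×1.31901 / 1.92554 = 1.37001
θ = 2·atan2(ρ, z) = 2·atan2(1.31901, 0.431) = 2.50994 rad
ℓ = θ/κ = 2.50994/1.37001 = 1.83206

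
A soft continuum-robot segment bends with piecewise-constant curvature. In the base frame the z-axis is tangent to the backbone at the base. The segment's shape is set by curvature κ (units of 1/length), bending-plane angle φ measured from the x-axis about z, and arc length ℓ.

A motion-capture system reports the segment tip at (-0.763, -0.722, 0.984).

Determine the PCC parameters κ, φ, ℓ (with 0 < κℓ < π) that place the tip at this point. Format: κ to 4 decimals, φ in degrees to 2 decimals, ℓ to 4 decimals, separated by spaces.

ρ = √(x²+y²) = √(-0.763² + -0.722²) = 1.05045
φ = atan2(y, x) mod 360° = atan2(-0.722, -0.763) = 223.4185°
|p|² = ρ² + z² = 1.05045² + 0.984² = 2.07171
κ = 2ρ / |p|² = 2×1.05045 / 2.07171 = 1.01409
θ = 2·atan2(ρ, z) = 2·atan2(1.05045, 0.984) = 1.63610 rad
ℓ = θ/κ = 1.63610/1.01409 = 1.61336

1.0141 223.42 1.6134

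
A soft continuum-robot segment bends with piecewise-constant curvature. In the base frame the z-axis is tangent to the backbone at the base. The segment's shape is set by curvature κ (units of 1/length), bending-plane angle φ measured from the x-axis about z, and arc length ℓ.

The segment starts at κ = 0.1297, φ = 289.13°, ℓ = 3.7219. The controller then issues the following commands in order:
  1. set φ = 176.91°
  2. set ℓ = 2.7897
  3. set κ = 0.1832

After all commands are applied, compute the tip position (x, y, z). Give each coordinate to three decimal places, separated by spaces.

initial: κ=0.1297, φ=289.13°, ℓ=3.7219
cmd 1: set φ=176.91° → (κ,φ,ℓ)=(0.1297,176.91°,3.7219) → tip=(-0.8797,0.0475,3.5790)
cmd 2: set ℓ=2.7897 → (κ,φ,ℓ)=(0.1297,176.91°,2.7897) → tip=(-0.4985,0.0269,2.7292)
cmd 3: set κ=0.1832 → (κ,φ,ℓ)=(0.1832,176.91°,2.7897) → tip=(-0.6965,0.0376,2.6698)

-0.696 0.038 2.670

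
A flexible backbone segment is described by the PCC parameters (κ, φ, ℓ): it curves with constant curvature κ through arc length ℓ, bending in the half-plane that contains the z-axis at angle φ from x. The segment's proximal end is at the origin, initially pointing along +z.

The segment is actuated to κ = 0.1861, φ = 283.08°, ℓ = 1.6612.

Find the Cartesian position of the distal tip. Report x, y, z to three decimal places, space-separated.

0.058 -0.248 1.635

θ = κ·ℓ = 0.1861 × 1.6612 = 0.30915 rad
ρ = (1 − cos θ)/κ = (1 − 0.95259)/0.1861 = 0.25474
z = sin θ / κ = 0.30425/0.1861 = 1.63487
x = ρ cos φ = 0.25474 × cos(283.08°) = 0.05765
y = ρ sin φ = 0.25474 × sin(283.08°) = -0.24813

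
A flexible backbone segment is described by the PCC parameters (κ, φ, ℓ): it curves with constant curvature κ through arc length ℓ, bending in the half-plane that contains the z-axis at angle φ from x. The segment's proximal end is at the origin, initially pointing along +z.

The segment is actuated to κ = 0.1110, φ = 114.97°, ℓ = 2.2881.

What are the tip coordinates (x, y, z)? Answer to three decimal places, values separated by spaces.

-0.122 0.262 2.264

θ = κ·ℓ = 0.1110 × 2.2881 = 0.25398 rad
ρ = (1 − cos θ)/κ = (1 − 0.96792)/0.1110 = 0.28901
z = sin θ / κ = 0.25126/0.1110 = 2.26358
x = ρ cos φ = 0.28901 × cos(114.97°) = -0.12200
y = ρ sin φ = 0.28901 × sin(114.97°) = 0.26199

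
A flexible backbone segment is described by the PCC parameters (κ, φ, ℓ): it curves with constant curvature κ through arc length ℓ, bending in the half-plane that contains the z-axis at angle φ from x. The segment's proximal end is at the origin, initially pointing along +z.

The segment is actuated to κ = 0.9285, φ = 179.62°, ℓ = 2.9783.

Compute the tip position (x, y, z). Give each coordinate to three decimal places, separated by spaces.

-2.079 0.014 0.396

θ = κ·ℓ = 0.9285 × 2.9783 = 2.76535 rad
ρ = (1 − cos θ)/κ = (1 − -0.93005)/0.9285 = 2.07868
z = sin θ / κ = 0.36743/0.9285 = 0.39572
x = ρ cos φ = 2.07868 × cos(179.62°) = -2.07863
y = ρ sin φ = 2.07868 × sin(179.62°) = 0.01379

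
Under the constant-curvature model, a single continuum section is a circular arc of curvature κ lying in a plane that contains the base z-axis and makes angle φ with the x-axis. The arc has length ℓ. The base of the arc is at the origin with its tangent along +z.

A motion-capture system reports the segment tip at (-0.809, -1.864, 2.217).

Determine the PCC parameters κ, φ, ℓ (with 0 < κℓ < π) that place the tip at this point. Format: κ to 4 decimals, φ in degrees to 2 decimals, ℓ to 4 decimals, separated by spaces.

0.4494 246.54 3.3020

ρ = √(x²+y²) = √(-0.809² + -1.864²) = 2.03199
φ = atan2(y, x) mod 360° = atan2(-1.864, -0.809) = 246.5385°
|p|² = ρ² + z² = 2.03199² + 2.217² = 9.04407
κ = 2ρ / |p|² = 2×2.03199 / 9.04407 = 0.44935
θ = 2·atan2(ρ, z) = 2·atan2(2.03199, 2.217) = 1.48377 rad
ℓ = θ/κ = 1.48377/0.44935 = 3.30201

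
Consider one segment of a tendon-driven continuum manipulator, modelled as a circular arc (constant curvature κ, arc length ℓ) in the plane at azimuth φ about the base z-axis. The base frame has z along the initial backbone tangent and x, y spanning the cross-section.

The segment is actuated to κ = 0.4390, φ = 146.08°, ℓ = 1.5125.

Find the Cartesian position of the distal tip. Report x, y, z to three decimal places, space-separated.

θ = κ·ℓ = 0.4390 × 1.5125 = 0.66399 rad
ρ = (1 − cos θ)/κ = (1 − 0.78754)/0.4390 = 0.48396
z = sin θ / κ = 0.61626/0.4390 = 1.40379
x = ρ cos φ = 0.48396 × cos(146.08°) = -0.40160
y = ρ sin φ = 0.48396 × sin(146.08°) = 0.27007

-0.402 0.270 1.404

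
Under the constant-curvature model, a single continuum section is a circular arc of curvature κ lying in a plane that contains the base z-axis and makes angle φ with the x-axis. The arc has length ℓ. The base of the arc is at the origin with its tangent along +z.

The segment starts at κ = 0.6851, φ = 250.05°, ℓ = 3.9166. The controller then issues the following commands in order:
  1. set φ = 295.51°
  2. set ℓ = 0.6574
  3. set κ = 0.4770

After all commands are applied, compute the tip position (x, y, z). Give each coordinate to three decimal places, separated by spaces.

initial: κ=0.6851, φ=250.05°, ℓ=3.9166
cmd 1: set φ=295.51° → (κ,φ,ℓ)=(0.6851,295.51°,3.9166) → tip=(1.1924,-2.4987,0.6458)
cmd 2: set ℓ=0.6574 → (κ,φ,ℓ)=(0.6851,295.51°,0.6574) → tip=(0.0627,-0.1314,0.6354)
cmd 3: set κ=0.4770 → (κ,φ,ℓ)=(0.4770,295.51°,0.6574) → tip=(0.0440,-0.0923,0.6467)

0.044 -0.092 0.647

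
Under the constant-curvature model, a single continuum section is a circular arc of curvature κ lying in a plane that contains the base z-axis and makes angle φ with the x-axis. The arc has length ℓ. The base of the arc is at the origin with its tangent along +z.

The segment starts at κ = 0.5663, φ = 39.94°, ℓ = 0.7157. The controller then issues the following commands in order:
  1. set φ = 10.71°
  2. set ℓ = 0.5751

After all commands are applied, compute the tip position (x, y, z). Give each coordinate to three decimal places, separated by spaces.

initial: κ=0.5663, φ=39.94°, ℓ=0.7157
cmd 1: set φ=10.71° → (κ,φ,ℓ)=(0.5663,10.71°,0.7157) → tip=(0.1406,0.0266,0.6963)
cmd 2: set ℓ=0.5751 → (κ,φ,ℓ)=(0.5663,10.71°,0.5751) → tip=(0.0912,0.0173,0.5650)

0.091 0.017 0.565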